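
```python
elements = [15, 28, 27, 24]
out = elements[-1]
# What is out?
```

Trace:
`elements = [15, 28, 27, 24]` → elements = [15, 28, 27, 24]
`out = elements[-1]` → out = 24
So out = 24

Answer: 24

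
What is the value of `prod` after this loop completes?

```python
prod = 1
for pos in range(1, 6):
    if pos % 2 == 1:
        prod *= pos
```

Product of odd numbers 1 to 5
`prod` takes the values: 1 → 3 → 15

Answer: 15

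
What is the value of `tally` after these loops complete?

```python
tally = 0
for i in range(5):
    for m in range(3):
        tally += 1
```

5 * 3 = 15
`tally` takes the values: 0 → 1 → 2 → 3 → 4 → 5 → 6 → 7 → 8 → 9 → 10 → 11 → 12 → 13 → 14 → 15

Answer: 15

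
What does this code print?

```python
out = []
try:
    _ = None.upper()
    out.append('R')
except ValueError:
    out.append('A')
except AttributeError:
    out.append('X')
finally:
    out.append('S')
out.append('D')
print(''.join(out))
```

Execution trace: 'X' (except AttributeError) → 'S' (finally) → 'D' (after the try/except). Output: XSD

Answer: XSD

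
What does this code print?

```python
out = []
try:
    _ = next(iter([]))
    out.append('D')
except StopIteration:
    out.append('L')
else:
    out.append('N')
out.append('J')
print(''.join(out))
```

Execution trace: 'L' (except StopIteration) → 'J' (after the try/except). Output: LJ

Answer: LJ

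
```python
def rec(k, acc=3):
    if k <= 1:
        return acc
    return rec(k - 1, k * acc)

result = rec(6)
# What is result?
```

Accumulator trace (n, acc): (6, 3) -> (5, 18) -> (4, 90) -> (3, 360) -> (2, 1080) -> (1, 2160) -> return 2160

Answer: 2160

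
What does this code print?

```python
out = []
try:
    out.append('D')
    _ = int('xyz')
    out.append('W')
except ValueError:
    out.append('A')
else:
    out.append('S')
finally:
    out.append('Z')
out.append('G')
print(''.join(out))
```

Execution trace: 'D' (try body) → 'A' (except ValueError) → 'Z' (finally) → 'G' (after the try/except). Output: DAZG

Answer: DAZG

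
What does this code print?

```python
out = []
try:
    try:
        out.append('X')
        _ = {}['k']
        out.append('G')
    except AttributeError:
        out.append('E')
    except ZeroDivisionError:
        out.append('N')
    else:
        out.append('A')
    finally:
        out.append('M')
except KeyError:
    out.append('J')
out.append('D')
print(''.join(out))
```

Execution trace: 'X' (inner try body) → 'M' (inner finally) → 'J' (outer except KeyError) → 'D' (after the try/except). Output: XMJD

Answer: XMJD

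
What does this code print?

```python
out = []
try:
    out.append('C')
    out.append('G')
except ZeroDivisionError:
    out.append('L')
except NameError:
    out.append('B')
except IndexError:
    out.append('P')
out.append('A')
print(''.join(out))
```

Execution trace: 'C' (try body) → 'G' (try body, no exception) → 'A' (after the try/except). Output: CGA

Answer: CGA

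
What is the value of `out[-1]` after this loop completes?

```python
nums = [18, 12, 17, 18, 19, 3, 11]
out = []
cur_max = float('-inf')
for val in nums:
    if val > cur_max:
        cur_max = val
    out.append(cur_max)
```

Running max ends at 19
`out` takes the values: [] → [18] → [18, 18] → [18, 18, 18] → [18, 18, 18, 18] → [18, 18, 18, 18, 19] → [18, 18, 18, 18, 19, 19] → [18, 18, 18, 18, 19, 19, 19]
So `out[-1]` = 19

Answer: 19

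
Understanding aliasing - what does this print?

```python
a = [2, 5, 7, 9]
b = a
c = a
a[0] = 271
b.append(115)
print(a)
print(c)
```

Key concept: multiple aliases.
Step by step:
`a = [2, 5, 7, 9]` → a = [2, 5, 7, 9]
`b = a` → b = [2, 5, 7, 9] (same object as a)
`c = a` → c = [2, 5, 7, 9] (same object as a, b)
`a[0] = 271` → a = [271, 5, 7, 9] (same object as b, c); b = [271, 5, 7, 9] (same object as a, c); c = [271, 5, 7, 9] (same object as a, b)
`b.append(115)` → a = [271, 5, 7, 9, 115] (same object as b, c); b = [271, 5, 7, 9, 115] (same object as a, c); c = [271, 5, 7, 9, 115] (same object as a, b)
`print(a)` → prints [271, 5, 7, 9, 115]
`print(c)` → prints [271, 5, 7, 9, 115]

Answer:
[271, 5, 7, 9, 115]
[271, 5, 7, 9, 115]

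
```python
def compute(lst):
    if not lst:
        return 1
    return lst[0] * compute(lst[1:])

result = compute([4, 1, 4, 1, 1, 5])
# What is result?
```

Product over [4, 1, 4, 1, 1, 5] = 4 * 1 * 4 * 1 * 1 * 5 = 80

Answer: 80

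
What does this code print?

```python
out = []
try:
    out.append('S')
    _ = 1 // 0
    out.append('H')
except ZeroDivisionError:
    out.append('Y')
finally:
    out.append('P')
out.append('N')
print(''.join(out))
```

Execution trace: 'S' (try body) → 'Y' (except ZeroDivisionError) → 'P' (finally) → 'N' (after the try/except). Output: SYPN

Answer: SYPN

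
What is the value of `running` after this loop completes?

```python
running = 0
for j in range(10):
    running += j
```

Sum of 0 to 9 = 45
`running` takes the values: 0 → 1 → 3 → 6 → 10 → 15 → 21 → 28 → 36 → 45

Answer: 45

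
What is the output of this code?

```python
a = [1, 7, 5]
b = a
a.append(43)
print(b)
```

Key concept: basic list aliasing.
Step by step:
`a = [1, 7, 5]` → a = [1, 7, 5]
`b = a` → b = [1, 7, 5] (same object as a)
`a.append(43)` → a = [1, 7, 5, 43] (same object as b); b = [1, 7, 5, 43] (same object as a)
`print(b)` → prints [1, 7, 5, 43]

Answer: [1, 7, 5, 43]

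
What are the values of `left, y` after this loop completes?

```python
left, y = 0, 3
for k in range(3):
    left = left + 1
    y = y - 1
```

left goes 0→3, y goes 3→0
`left, y` takes the values: (0, 3) → (1, 3) → (1, 2) → (2, 2) → (2, 1) → (3, 1) → (3, 0)

Answer: 3, 0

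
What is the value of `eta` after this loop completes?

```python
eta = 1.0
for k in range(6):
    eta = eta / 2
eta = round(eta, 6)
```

Halving LR 6 times: 1 / 2^6
`eta` takes the values: 1.0 → 0.5 → 0.25 → 0.125 → 0.0625 → 0.03125 → 0.015625

Answer: 0.015625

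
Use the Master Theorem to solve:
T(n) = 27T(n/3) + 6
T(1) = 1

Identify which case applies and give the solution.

a=27, b=3, f(n)=6. log_3(27) = 3. Since c=0 < 3, Case 1 applies: T(n) = Θ(n^log_b(a)) = O(n^3).

Answer: O(n^3) - Case 1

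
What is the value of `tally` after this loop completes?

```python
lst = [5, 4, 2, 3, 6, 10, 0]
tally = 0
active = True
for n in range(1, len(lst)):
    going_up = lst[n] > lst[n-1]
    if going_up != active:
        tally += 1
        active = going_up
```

Count direction changes in [5, 4, 2, 3, 6, 10, 0]
`tally` takes the values: 0 → 1 → 2 → 3

Answer: 3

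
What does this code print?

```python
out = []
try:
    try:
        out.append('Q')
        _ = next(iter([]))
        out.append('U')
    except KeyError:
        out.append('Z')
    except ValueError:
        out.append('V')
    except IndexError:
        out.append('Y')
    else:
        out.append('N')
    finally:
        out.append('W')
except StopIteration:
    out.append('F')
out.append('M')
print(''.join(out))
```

Execution trace: 'Q' (try body) → 'W' (finally) → 'F' (outer except StopIteration) → 'M' (after the try/except). Output: QWFM

Answer: QWFM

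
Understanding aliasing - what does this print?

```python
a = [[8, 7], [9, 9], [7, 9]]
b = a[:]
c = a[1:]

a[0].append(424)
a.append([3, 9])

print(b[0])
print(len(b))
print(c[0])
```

Key concept: slice with nested mutation.
Step by step:
`a = [[8, 7], [9, 9], [7, 9]]` → a = [[8, 7], [9, 9], [7, 9]]
`b = a[:]` → b = [[8, 7], [9, 9], [7, 9]]
`c = a[1:]` → c = [[9, 9], [7, 9]]
`a[0].append(424)` → a = [[8, 7, 424], [9, 9], [7, 9]]; b = [[8, 7, 424], [9, 9], [7, 9]]
`a.append([3, 9])` → a = [[8, 7, 424], [9, 9], [7, 9], [3, 9]]
`print(b[0])` → prints [8, 7, 424]
`print(len(b))` → prints 3
`print(c[0])` → prints [9, 9]

Answer:
[8, 7, 424]
3
[9, 9]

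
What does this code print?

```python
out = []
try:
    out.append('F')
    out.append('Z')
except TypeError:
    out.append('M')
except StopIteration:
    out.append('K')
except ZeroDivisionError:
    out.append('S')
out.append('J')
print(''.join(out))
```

Execution trace: 'F' (try body) → 'Z' (try body, no exception) → 'J' (after the try/except). Output: FZJ

Answer: FZJ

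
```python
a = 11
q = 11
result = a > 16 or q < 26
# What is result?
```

Trace:
`a = 11` → a = 11
`q = 11` → q = 11
`result = a > 16 or q < 26` → result = True
So result = True

Answer: True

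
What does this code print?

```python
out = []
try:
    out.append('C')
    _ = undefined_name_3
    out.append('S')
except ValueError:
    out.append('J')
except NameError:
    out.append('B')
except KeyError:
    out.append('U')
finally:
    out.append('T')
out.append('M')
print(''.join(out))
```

Execution trace: 'C' (try body) → 'B' (except NameError) → 'T' (finally) → 'M' (after the try/except). Output: CBTM

Answer: CBTM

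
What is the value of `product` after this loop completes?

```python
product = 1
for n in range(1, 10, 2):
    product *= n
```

Product of 1, 3, 5, ... up to 9
`product` takes the values: 1 → 3 → 15 → 105 → 945

Answer: 945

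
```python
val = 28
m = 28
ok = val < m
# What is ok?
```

Trace:
`val = 28` → val = 28
`m = 28` → m = 28
`ok = val < m` → ok = False
So ok = False

Answer: False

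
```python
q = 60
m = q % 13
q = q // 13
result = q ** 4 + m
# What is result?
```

Trace:
`q = 60` → q = 60
`m = q % 13` → m = 8
`q = q // 13` → q = 4
`result = q ** 4 + m` → result = 264
So result = 264

Answer: 264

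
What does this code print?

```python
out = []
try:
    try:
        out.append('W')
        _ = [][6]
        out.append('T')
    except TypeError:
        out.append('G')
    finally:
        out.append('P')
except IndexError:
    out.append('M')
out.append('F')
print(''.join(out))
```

Execution trace: 'W' (try body) → 'P' (finally) → 'M' (outer except IndexError) → 'F' (after the try/except). Output: WPMF

Answer: WPMF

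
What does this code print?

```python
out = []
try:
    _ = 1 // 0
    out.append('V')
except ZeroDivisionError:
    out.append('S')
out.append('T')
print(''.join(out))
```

Execution trace: 'S' (except ZeroDivisionError) → 'T' (after the try/except). Output: ST

Answer: ST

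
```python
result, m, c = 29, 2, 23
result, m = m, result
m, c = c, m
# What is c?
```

Trace:
`result, m, c = 29, 2, 23` → result = 29; m = 2; c = 23
`result, m = m, result` → result = 2; m = 29
`m, c = c, m` → m = 23; c = 29
So c = 29

Answer: 29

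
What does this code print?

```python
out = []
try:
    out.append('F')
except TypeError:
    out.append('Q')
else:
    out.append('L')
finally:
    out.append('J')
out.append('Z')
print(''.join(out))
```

Execution trace: 'F' (try body, no exception) → 'L' (else) → 'J' (finally) → 'Z' (after the try/except). Output: FLJZ

Answer: FLJZ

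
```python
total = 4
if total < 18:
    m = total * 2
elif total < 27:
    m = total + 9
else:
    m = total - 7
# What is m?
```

Trace:
`total = 4` → total = 4
`if total < 18: ...` → total < 18 is True → m = 8
So m = 8

Answer: 8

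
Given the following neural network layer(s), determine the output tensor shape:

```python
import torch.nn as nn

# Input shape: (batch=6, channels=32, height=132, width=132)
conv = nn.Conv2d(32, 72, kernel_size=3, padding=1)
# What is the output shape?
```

Input: (6, 32, 132, 132) -> Output: (6, 72, 132, 132)

Answer: (6, 72, 132, 132)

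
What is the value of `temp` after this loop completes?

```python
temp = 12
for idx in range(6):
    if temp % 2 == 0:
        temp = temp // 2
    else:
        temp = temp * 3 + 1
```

Collatz-style transformation from 12
`temp` takes the values: 12 → 6 → 3 → 10 → 5 → 16 → 8

Answer: 8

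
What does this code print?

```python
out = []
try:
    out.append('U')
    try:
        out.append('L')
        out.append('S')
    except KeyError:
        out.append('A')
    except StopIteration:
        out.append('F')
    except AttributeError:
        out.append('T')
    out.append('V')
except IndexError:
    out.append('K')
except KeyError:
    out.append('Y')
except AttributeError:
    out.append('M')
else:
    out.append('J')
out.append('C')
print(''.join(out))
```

Execution trace: 'U' (try body) → 'L' (inner try body) → 'S' (inner try body, no exception) → 'V' (try body, no exception) → 'J' (else) → 'C' (after the try/except). Output: ULSVJC

Answer: ULSVJC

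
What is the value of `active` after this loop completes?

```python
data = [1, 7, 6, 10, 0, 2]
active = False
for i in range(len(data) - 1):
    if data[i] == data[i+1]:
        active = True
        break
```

Check consecutive duplicates in [1, 7, 6, 10, 0, 2]
`active` takes the values: False

Answer: False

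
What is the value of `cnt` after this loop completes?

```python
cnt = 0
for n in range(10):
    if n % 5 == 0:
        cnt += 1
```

Count numbers divisible by 5 in range(10)
`cnt` takes the values: 0 → 1 → 2

Answer: 2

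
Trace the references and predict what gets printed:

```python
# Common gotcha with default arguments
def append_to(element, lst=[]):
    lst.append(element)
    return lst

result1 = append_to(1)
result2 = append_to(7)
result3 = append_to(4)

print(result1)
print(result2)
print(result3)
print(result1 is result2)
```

Key concept: mutable default argument gotcha.
Step by step:
`result1 = append_to(1)` → result1 = [1]
`result2 = append_to(7)` → result1 = [1, 7] (same object as result2); result2 = [1, 7] (same object as result1)
`result3 = append_to(4)` → result1 = [1, 7, 4] (same object as result2, result3); result2 = [1, 7, 4] (same object as result1, result3); result3 = [1, 7, 4] (same object as result1, result2)
`print(result1)` → prints [1, 7, 4]
`print(result2)` → prints [1, 7, 4]
`print(result3)` → prints [1, 7, 4]
`print(result1 is result2)` → prints True

Answer:
[1, 7, 4]
[1, 7, 4]
[1, 7, 4]
True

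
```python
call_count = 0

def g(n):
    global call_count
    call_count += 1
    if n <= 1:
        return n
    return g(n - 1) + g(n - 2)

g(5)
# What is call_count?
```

Calls(n) = 1 + Calls(n-1) + Calls(n-2); Calls(0)=Calls(1)=1. For n=5 this gives 15.

Answer: 15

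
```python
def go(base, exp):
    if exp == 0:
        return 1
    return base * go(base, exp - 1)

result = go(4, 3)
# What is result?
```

go(4, 3) = 4 * 4 * 4 = 64

Answer: 64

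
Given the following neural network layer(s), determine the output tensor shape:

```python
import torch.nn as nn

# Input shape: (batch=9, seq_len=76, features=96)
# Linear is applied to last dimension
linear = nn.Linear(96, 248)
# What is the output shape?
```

Input: (9, 76, 96) -> Output: (9, 76, 248)

Answer: (9, 76, 248)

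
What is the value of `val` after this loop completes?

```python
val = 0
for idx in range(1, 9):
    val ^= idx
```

XOR of 1 to 8
`val` takes the values: 0 → 1 → 3 → 0 → 4 → 1 → 7 → 0 → 8

Answer: 8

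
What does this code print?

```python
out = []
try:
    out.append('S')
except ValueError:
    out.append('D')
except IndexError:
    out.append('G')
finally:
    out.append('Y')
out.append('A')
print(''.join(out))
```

Execution trace: 'S' (try body, no exception) → 'Y' (finally) → 'A' (after the try/except). Output: SYA

Answer: SYA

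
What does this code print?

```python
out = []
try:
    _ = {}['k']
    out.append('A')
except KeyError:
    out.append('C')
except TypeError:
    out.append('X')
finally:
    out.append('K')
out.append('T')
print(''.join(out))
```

Execution trace: 'C' (except KeyError) → 'K' (finally) → 'T' (after the try/except). Output: CKT

Answer: CKT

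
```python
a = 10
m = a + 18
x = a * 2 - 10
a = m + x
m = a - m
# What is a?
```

Trace:
`a = 10` → a = 10
`m = a + 18` → m = 28
`x = a * 2 - 10` → x = 10
`a = m + x` → a = 38
`m = a - m` → m = 10
So a = 38

Answer: 38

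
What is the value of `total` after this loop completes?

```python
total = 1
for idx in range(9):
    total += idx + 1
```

Start at 1, add 1 to 9 = 46
`total` takes the values: 1 → 2 → 4 → 7 → 11 → 16 → 22 → 29 → 37 → 46

Answer: 46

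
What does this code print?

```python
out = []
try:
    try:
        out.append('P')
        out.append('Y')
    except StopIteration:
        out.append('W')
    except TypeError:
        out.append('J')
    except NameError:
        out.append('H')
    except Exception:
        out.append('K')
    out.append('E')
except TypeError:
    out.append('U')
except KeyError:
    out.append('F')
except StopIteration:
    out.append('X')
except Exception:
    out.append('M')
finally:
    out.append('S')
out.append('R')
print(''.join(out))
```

Execution trace: 'P' (inner try body) → 'Y' (inner try body, no exception) → 'E' (try body, no exception) → 'S' (finally) → 'R' (after the try/except). Output: PYESR

Answer: PYESR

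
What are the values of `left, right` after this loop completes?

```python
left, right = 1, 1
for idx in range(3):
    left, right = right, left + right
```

Fibonacci: after 3 iterations
`left, right` takes the values: (1, 1) → (1, 2) → (2, 3) → (3, 5)

Answer: 3, 5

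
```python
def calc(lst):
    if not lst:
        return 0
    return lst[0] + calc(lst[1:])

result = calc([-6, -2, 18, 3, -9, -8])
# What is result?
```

(-6) + (-2) + 18 + 3 + (-9) + (-8) + 0 = -4

Answer: -4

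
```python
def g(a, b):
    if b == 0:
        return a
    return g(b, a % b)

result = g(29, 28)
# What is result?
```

g(29, 28) -> g(28, 1) -> g(1, 0) -> 1

Answer: 1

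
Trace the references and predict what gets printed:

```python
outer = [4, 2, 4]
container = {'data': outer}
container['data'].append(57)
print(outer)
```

Key concept: dict holds reference to list.
Step by step:
`outer = [4, 2, 4]` → outer = [4, 2, 4]
`container = {'data': outer}` → container = {'data': [4, 2, 4]}
`container['data'].append(57)` → outer = [4, 2, 4, 57]; container = {'data': [4, 2, 4, 57]}
`print(outer)` → prints [4, 2, 4, 57]

Answer: [4, 2, 4, 57]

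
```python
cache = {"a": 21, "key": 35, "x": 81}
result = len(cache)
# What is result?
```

Trace:
`cache = {"a": 21, "key": 35, "x": 81}` → cache = {'a': 21, 'key': 35, 'x': 81}
`result = len(cache)` → result = 3
So result = 3

Answer: 3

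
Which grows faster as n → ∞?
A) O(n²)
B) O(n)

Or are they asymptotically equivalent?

O(n²) vs O(n): Higher order terms dominate.

Answer: A) O(n²) grows faster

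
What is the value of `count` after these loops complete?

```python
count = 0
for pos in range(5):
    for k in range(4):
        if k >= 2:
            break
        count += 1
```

Inner breaks at 2, outer runs 5 times
`count` takes the values: 0 → 1 → 2 → 3 → 4 → 5 → 6 → 7 → 8 → 9 → 10

Answer: 10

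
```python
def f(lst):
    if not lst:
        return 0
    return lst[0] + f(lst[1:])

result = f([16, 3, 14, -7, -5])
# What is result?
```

16 + 3 + 14 + (-7) + (-5) + 0 = 21

Answer: 21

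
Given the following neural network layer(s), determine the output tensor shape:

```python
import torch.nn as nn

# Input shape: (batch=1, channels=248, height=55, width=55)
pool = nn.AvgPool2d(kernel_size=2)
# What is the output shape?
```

Input: (1, 248, 55, 55) -> Output: (1, 248, 27, 27)

Answer: (1, 248, 27, 27)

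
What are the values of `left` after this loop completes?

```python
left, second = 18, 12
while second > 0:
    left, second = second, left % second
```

GCD of 18 and 12
`left` takes the values: 18 → 12 → 6

Answer: 6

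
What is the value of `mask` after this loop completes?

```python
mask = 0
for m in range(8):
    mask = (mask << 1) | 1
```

Build 8 consecutive 1-bits: 0b11111111
`mask` takes the values: 0 → 1 → 3 → 7 → 15 → 31 → 63 → 127 → 255

Answer: 255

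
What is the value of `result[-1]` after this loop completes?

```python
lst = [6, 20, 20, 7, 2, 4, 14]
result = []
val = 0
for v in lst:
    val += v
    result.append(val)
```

Cumulative sum ends at 73
`result` takes the values: [] → [6] → [6, 26] → [6, 26, 46] → [6, 26, 46, 53] → [6, 26, 46, 53, 55] → [6, 26, 46, 53, 55, 59] → [6, 26, 46, 53, 55, 59, 73]
So `result[-1]` = 73

Answer: 73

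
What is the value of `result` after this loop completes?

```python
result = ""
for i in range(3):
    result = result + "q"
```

Repeat 'q' 3 times
`result` takes the values: "" → "q" → "qq" → "qqq"

Answer: "qqq"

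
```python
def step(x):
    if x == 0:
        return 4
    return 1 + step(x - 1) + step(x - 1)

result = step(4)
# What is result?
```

step(x) = 1 + 2·step(x-1), step(0)=4. Closed form: (4+1)·2^4 - 1 = 79.

Answer: 79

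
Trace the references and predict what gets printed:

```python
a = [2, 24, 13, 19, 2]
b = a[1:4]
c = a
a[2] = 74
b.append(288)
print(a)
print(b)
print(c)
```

Key concept: slice vs alias.
Step by step:
`a = [2, 24, 13, 19, 2]` → a = [2, 24, 13, 19, 2]
`b = a[1:4]` → b = [24, 13, 19]
`c = a` → c = [2, 24, 13, 19, 2] (same object as a)
`a[2] = 74` → a = [2, 24, 74, 19, 2] (same object as c); c = [2, 24, 74, 19, 2] (same object as a)
`b.append(288)` → b = [24, 13, 19, 288]
`print(a)` → prints [2, 24, 74, 19, 2]
`print(b)` → prints [24, 13, 19, 288]
`print(c)` → prints [2, 24, 74, 19, 2]

Answer:
[2, 24, 74, 19, 2]
[24, 13, 19, 288]
[2, 24, 74, 19, 2]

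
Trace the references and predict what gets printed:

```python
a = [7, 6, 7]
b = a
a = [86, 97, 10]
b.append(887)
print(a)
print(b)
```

Key concept: rebinding vs mutation: a is rebound to a new list, b still points at the original.
Step by step:
`a = [7, 6, 7]` → a = [7, 6, 7]
`b = a` → b = [7, 6, 7] (same object as a)
`a = [86, 97, 10]` → a = [86, 97, 10]
`b.append(887)` → b = [7, 6, 7, 887]
`print(a)` → prints [86, 97, 10]
`print(b)` → prints [7, 6, 7, 887]

Answer:
[86, 97, 10]
[7, 6, 7, 887]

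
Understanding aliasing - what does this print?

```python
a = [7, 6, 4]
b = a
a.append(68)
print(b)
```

Key concept: basic list aliasing.
Step by step:
`a = [7, 6, 4]` → a = [7, 6, 4]
`b = a` → b = [7, 6, 4] (same object as a)
`a.append(68)` → a = [7, 6, 4, 68] (same object as b); b = [7, 6, 4, 68] (same object as a)
`print(b)` → prints [7, 6, 4, 68]

Answer: [7, 6, 4, 68]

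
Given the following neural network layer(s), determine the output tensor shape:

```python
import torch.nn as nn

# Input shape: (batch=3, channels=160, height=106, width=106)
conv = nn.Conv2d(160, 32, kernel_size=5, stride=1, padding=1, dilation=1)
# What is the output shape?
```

Input: (3, 160, 106, 106) -> Output: (3, 32, 104, 104)

Answer: (3, 32, 104, 104)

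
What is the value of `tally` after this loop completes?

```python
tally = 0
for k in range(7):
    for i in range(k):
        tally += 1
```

Triangle number: 0+1+2+...+6
`tally` takes the values: 0 → 1 → 2 → 3 → 4 → 5 → 6 → 7 → 8 → 9 → 10 → 11 → 12 → 13 → 14 → 15 → 16 → 17 → 18 → 19 → 20 → 21

Answer: 21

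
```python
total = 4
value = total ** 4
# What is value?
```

Trace:
`total = 4` → total = 4
`value = total ** 4` → value = 256
So value = 256

Answer: 256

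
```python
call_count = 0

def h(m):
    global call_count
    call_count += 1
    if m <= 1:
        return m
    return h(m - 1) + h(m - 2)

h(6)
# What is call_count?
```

Calls(m) = 1 + Calls(m-1) + Calls(m-2); Calls(0)=Calls(1)=1. For m=6 this gives 25.

Answer: 25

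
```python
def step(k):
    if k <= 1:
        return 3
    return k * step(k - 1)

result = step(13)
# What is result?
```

step(13) = 13 * 12 * 11 * 10 * 9 * 8 * 7 * 6 * 5 * 4 * 3 * 2 * 3 = 18681062400

Answer: 18681062400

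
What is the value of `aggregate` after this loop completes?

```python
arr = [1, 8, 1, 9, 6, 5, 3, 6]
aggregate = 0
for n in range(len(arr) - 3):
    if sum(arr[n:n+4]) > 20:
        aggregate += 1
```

Count windows with sum > 20
`aggregate` takes the values: 0 → 1 → 2 → 3

Answer: 3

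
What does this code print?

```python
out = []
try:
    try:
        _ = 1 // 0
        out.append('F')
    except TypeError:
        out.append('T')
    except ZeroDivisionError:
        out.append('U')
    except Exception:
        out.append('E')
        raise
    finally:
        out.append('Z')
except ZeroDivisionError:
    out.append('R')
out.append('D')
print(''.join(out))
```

Execution trace: 'U' (inner except ZeroDivisionError) → 'Z' (inner finally) → 'D' (after the try/except). Output: UZD

Answer: UZD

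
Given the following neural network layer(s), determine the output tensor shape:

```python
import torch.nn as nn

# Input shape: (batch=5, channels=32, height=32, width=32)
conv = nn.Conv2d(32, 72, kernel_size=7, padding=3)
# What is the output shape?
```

Input: (5, 32, 32, 32) -> Output: (5, 72, 32, 32)

Answer: (5, 72, 32, 32)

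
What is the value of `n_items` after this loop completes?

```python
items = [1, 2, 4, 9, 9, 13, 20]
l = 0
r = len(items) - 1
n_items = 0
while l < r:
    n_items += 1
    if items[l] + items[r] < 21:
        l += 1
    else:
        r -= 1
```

Steps to find pair summing to 21
`n_items` takes the values: 0 → 1 → 2 → 3 → 4 → 5 → 6

Answer: 6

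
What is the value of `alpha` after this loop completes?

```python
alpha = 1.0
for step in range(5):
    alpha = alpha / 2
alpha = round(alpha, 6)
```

Halving LR 5 times: 1 / 2^5
`alpha` takes the values: 1.0 → 0.5 → 0.25 → 0.125 → 0.0625 → 0.03125

Answer: 0.03125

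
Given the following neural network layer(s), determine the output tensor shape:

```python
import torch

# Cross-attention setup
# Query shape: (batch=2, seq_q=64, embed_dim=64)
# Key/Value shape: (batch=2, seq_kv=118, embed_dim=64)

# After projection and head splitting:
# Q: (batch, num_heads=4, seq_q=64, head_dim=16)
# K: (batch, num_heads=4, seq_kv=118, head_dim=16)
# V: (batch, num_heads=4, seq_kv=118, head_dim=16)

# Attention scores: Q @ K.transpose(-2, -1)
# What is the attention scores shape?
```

Input: (2, 64, 64) -> Output: (2, 4, 64, 118)

Answer: (2, 4, 64, 118)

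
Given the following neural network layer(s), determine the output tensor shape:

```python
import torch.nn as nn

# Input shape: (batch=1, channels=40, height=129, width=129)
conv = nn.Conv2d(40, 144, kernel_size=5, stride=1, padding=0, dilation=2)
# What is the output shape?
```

Input: (1, 40, 129, 129) -> Output: (1, 144, 121, 121)

Answer: (1, 144, 121, 121)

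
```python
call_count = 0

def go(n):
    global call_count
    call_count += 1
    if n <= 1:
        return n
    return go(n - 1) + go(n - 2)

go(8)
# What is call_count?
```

Calls(n) = 1 + Calls(n-1) + Calls(n-2); Calls(0)=Calls(1)=1. For n=8 this gives 67.

Answer: 67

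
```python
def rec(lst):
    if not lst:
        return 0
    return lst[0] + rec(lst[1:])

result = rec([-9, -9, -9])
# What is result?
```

(-9) + (-9) + (-9) + 0 = -27

Answer: -27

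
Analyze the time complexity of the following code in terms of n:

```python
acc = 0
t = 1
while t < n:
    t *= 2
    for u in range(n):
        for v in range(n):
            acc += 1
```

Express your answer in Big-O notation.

Each loop level contributes: log n × n × n. Multiplying the contributions gives O(n^2 log n).

Answer: O(n^2 log n)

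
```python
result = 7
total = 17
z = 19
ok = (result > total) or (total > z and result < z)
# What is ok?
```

Trace:
`result = 7` → result = 7
`total = 17` → total = 17
`z = 19` → z = 19
`ok = (result > total) or (total > z and result < z)` → ok = False
So ok = False

Answer: False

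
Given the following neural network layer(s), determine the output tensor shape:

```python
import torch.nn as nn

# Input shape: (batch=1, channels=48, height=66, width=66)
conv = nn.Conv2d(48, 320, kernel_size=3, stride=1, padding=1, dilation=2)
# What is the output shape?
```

Input: (1, 48, 66, 66) -> Output: (1, 320, 64, 64)

Answer: (1, 320, 64, 64)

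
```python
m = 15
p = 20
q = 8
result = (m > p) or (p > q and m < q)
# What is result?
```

Trace:
`m = 15` → m = 15
`p = 20` → p = 20
`q = 8` → q = 8
`result = (m > p) or (p > q and m < q)` → result = False
So result = False

Answer: False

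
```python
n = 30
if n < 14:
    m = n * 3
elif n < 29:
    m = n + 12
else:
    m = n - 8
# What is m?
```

Trace:
`n = 30` → n = 30
`if n < 14: ...` → n < 14 is False, n < 29 is False, take else branch → m = 22
So m = 22

Answer: 22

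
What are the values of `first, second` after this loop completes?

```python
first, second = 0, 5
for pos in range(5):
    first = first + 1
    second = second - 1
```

first goes 0→5, second goes 5→0
`first, second` takes the values: (0, 5) → (1, 5) → (1, 4) → (2, 4) → (2, 3) → (3, 3) → (3, 2) → (4, 2) → (4, 1) → (5, 1) → (5, 0)

Answer: 5, 0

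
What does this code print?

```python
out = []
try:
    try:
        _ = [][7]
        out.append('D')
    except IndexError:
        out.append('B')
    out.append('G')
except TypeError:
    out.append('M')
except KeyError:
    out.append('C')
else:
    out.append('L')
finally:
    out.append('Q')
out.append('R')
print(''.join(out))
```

Execution trace: 'B' (inner except IndexError) → 'G' (try body, no exception) → 'L' (else) → 'Q' (finally) → 'R' (after the try/except). Output: BGLQR

Answer: BGLQR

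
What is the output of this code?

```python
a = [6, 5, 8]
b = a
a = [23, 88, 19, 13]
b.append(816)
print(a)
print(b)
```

Key concept: rebinding vs mutation: a is rebound to a new list, b still points at the original.
Step by step:
`a = [6, 5, 8]` → a = [6, 5, 8]
`b = a` → b = [6, 5, 8] (same object as a)
`a = [23, 88, 19, 13]` → a = [23, 88, 19, 13]
`b.append(816)` → b = [6, 5, 8, 816]
`print(a)` → prints [23, 88, 19, 13]
`print(b)` → prints [6, 5, 8, 816]

Answer:
[23, 88, 19, 13]
[6, 5, 8, 816]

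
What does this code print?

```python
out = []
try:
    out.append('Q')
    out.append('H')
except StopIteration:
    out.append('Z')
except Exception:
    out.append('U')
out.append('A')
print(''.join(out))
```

Execution trace: 'Q' (try body) → 'H' (try body, no exception) → 'A' (after the try/except). Output: QHA

Answer: QHA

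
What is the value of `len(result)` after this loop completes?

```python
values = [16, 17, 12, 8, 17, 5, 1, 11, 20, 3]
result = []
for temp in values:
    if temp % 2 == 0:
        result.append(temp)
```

Count even numbers in [16, 17, 12, 8, 17, 5, 1, 11, 20, 3]
`result` takes the values: [] → [16] → [16, 12] → [16, 12, 8] → [16, 12, 8, 20]
So `len(result)` = 4

Answer: 4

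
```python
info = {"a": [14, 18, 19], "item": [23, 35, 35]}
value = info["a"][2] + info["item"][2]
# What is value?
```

Trace:
`info = {"a": [14, 18, 19], "item": [23, 35, 35]}` → info = {'a': [14, 18, 19], 'item': [23, 35, 35]}
`value = info["a"][2] + info["item"][2]` → value = 54
So value = 54

Answer: 54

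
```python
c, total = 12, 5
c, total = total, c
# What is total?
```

Trace:
`c, total = 12, 5` → c = 12; total = 5
`c, total = total, c` → c = 5; total = 12
So total = 12

Answer: 12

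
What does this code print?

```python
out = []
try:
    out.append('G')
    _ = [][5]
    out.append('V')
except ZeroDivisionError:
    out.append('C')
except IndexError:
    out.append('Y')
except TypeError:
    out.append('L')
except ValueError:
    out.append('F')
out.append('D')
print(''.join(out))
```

Execution trace: 'G' (try body) → 'Y' (except IndexError) → 'D' (after the try/except). Output: GYD

Answer: GYD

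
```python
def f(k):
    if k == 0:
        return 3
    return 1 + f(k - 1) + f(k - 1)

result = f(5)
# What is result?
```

f(k) = 1 + 2·f(k-1), f(0)=3. Closed form: (3+1)·2^5 - 1 = 127.

Answer: 127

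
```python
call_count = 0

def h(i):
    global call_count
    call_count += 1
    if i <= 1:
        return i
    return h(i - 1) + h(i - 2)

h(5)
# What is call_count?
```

Calls(i) = 1 + Calls(i-1) + Calls(i-2); Calls(0)=Calls(1)=1. For i=5 this gives 15.

Answer: 15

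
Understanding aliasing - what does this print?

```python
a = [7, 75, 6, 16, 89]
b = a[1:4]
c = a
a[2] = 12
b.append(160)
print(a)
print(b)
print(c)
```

Key concept: slice vs alias.
Step by step:
`a = [7, 75, 6, 16, 89]` → a = [7, 75, 6, 16, 89]
`b = a[1:4]` → b = [75, 6, 16]
`c = a` → c = [7, 75, 6, 16, 89] (same object as a)
`a[2] = 12` → a = [7, 75, 12, 16, 89] (same object as c); c = [7, 75, 12, 16, 89] (same object as a)
`b.append(160)` → b = [75, 6, 16, 160]
`print(a)` → prints [7, 75, 12, 16, 89]
`print(b)` → prints [75, 6, 16, 160]
`print(c)` → prints [7, 75, 12, 16, 89]

Answer:
[7, 75, 12, 16, 89]
[75, 6, 16, 160]
[7, 75, 12, 16, 89]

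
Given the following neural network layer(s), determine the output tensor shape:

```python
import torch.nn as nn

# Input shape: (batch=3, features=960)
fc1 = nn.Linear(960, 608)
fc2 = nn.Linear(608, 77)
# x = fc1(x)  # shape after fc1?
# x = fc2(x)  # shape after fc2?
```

Input: (3, 960) -> after fc1: (3, 608) -> Output: (3, 77)

Answer: (3, 77)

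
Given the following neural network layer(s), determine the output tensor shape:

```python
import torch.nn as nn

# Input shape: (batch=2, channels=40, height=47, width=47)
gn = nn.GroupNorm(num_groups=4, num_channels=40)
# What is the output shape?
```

Input: (2, 40, 47, 47) -> Output: (2, 40, 47, 47)

Answer: (2, 40, 47, 47)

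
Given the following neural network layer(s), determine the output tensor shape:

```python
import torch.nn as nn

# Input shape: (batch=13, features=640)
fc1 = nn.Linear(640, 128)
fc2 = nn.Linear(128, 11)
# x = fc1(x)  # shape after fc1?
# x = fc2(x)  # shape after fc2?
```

Input: (13, 640) -> after fc1: (13, 128) -> Output: (13, 11)

Answer: (13, 11)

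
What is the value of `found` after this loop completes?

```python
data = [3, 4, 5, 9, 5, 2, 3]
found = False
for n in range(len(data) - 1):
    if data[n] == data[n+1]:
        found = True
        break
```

Check consecutive duplicates in [3, 4, 5, 9, 5, 2, 3]
`found` takes the values: False

Answer: False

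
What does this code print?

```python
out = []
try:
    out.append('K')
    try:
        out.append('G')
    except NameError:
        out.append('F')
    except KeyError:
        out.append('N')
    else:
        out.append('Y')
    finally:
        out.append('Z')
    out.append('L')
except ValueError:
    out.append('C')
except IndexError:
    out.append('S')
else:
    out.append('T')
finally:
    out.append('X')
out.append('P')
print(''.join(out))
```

Execution trace: 'K' (try body) → 'G' (inner try body, no exception) → 'Y' (inner else) → 'Z' (inner finally) → 'L' (try body, no exception) → 'T' (else) → 'X' (finally) → 'P' (after the try/except). Output: KGYZLTXP

Answer: KGYZLTXP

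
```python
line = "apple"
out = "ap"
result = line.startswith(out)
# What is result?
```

Trace:
`line = "apple"` → line = 'apple'
`out = "ap"` → out = 'ap'
`result = line.startswith(out)` → result = True
So result = True

Answer: True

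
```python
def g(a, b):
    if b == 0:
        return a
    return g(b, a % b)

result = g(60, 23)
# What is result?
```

g(60, 23) -> g(23, 14) -> g(14, 9) -> g(9, 5) -> g(5, 4) -> g(4, 1) -> g(1, 0) -> 1

Answer: 1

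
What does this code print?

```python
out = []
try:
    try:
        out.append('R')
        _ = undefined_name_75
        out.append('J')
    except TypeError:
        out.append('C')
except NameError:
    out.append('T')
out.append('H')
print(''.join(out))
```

Execution trace: 'R' (try body) → 'T' (outer except NameError) → 'H' (after the try/except). Output: RTH

Answer: RTH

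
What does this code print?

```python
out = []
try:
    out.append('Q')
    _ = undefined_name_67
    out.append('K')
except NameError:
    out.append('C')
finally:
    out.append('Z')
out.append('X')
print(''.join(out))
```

Execution trace: 'Q' (try body) → 'C' (except NameError) → 'Z' (finally) → 'X' (after the try/except). Output: QCZX

Answer: QCZX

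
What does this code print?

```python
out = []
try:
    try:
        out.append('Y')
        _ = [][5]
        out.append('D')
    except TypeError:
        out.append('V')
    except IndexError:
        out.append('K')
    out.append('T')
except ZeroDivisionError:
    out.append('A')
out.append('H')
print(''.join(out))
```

Execution trace: 'Y' (inner try body) → 'K' (inner except IndexError) → 'T' (try body, no exception) → 'H' (after the try/except). Output: YKTH

Answer: YKTH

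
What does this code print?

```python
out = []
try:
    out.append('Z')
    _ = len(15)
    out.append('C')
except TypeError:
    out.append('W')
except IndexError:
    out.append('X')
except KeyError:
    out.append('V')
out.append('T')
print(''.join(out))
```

Execution trace: 'Z' (try body) → 'W' (except TypeError) → 'T' (after the try/except). Output: ZWT

Answer: ZWT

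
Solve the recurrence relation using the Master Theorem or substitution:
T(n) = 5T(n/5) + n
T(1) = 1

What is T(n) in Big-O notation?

By Master Theorem: a=5, b=5, f(n)=n. Since log_5(5) = 1 and f(n) = Θ(n^1), Case 2 applies. T(n) = O(n log n).

Answer: O(n log n)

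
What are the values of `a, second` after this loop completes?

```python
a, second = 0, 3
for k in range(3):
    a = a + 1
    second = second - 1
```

a goes 0→3, second goes 3→0
`a, second` takes the values: (0, 3) → (1, 3) → (1, 2) → (2, 2) → (2, 1) → (3, 1) → (3, 0)

Answer: 3, 0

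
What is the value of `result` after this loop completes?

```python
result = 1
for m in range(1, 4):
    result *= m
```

3! = 6
`result` takes the values: 1 → 2 → 6

Answer: 6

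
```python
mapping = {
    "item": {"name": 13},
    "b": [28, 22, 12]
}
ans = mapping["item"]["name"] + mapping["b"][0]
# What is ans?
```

Trace:
`mapping = { ...` → mapping = {'item': {'name': 13}, 'b': [28, 22, 12]}
`ans = mapping["item"]["name"] + mapping["b"][0]` → ans = 41
So ans = 41

Answer: 41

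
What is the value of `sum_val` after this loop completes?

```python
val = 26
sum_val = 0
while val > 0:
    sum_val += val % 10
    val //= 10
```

Sum digits of 26
`sum_val` takes the values: 0 → 6 → 8

Answer: 8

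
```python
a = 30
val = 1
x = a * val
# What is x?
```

Trace:
`a = 30` → a = 30
`val = 1` → val = 1
`x = a * val` → x = 30
So x = 30

Answer: 30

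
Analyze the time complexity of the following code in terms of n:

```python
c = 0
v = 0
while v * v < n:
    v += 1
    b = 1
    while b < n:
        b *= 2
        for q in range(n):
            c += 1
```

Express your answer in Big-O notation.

Each loop level contributes: √n × log n × n. Multiplying the contributions gives O(n√n log n).

Answer: O(n√n log n)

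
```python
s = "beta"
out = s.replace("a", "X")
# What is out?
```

Trace:
`s = "beta"` → s = 'beta'
`out = s.replace("a", "X")` → out = 'betX'
So out = 'betX'

Answer: 'betX'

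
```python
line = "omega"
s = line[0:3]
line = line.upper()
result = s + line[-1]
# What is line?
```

Trace:
`line = "omega"` → line = 'omega'
`s = line[0:3]` → s = 'ome'
`line = line.upper()` → line = 'OMEGA'
`result = s + line[-1]` → result = 'omeA'
So line = 'OMEGA'

Answer: 'OMEGA'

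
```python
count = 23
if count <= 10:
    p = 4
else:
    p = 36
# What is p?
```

Trace:
`count = 23` → count = 23
`if count <= 10: ...` → count <= 10 is False, take else branch → p = 36
So p = 36

Answer: 36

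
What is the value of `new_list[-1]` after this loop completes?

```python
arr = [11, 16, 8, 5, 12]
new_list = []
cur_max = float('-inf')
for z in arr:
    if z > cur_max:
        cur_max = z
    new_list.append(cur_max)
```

Running max ends at 16
`new_list` takes the values: [] → [11] → [11, 16] → [11, 16, 16] → [11, 16, 16, 16] → [11, 16, 16, 16, 16]
So `new_list[-1]` = 16

Answer: 16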